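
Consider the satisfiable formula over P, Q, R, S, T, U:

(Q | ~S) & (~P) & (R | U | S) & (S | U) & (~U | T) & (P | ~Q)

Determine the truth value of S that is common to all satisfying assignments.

Suppose S = 1.
The clause (Q) is unit, so Q = 1.
The clause (~P) is unit, so P = 0.
But (P) is also a unit clause — contradiction.
So every satisfying assignment has S = False.

False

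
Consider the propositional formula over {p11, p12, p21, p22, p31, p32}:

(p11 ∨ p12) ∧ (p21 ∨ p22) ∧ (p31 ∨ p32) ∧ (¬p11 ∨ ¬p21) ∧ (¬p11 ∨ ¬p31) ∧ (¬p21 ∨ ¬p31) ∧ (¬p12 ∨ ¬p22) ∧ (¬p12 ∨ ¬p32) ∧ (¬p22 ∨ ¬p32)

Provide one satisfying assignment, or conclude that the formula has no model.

Suppose p11 = True.
The clause (¬p21) is unit, so p21 = False.
The clause (p22) is unit, so p22 = True.
The clause (¬p31) is unit, so p31 = False.
The clause (p32) is unit, so p32 = True.
But (¬p32) is also a unit clause — contradiction.
Backtrack on p11: now try p11 = False.
The clause (p12) is unit, so p12 = True.
The clause (¬p22) is unit, so p22 = False.
The clause (p21) is unit, so p21 = True.
The clause (¬p31) is unit, so p31 = False.
The clause (p32) is unit, so p32 = True.
But (¬p32) is also a unit clause — contradiction.
Neither p11 = True nor p11 = False works.

UNSATISFIABLE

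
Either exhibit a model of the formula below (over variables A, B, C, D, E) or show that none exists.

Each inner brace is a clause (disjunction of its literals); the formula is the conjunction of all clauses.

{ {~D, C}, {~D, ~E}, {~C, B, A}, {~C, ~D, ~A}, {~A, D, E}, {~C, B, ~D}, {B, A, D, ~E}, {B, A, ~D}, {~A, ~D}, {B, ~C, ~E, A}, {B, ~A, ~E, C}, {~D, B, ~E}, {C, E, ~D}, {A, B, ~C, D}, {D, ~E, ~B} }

Branch on D: set D = 1.
(C) alone gives C = 1.
(~E) alone gives E = 0.
(~A) alone gives A = 0.
(B) alone gives B = 1.
This assignment satisfies each clause.

A: 0; B: 1; C: 1; D: 1; E: 0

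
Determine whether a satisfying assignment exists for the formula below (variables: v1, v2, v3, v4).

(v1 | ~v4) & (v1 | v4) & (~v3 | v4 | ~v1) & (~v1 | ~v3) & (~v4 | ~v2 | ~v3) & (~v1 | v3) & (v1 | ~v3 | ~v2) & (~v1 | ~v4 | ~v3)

Try v1 = 1.
From the singleton clause (~v3), v3 = 0.
But (v3) is also a unit clause — contradiction.
Backtrack on v1: now try v1 = 0.
From the singleton clause (~v4), v4 = 0.
But (v4) is also a unit clause — contradiction.
Either choice for v1 ends in contradiction.
No assignment satisfies every clause.

No, unsatisfiable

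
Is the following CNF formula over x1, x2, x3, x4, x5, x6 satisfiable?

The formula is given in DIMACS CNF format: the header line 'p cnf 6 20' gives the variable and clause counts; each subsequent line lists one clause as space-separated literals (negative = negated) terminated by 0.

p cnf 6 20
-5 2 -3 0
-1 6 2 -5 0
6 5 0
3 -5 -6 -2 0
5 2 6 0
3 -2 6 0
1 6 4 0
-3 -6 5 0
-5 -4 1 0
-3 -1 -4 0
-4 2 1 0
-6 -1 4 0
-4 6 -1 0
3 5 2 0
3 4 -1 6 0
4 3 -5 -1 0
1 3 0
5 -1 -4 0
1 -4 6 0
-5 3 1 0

Case x6 = True:
Case x3 = True:
The clause (x5) is unit, so x5 = True.
The clause (x2) is unit, so x2 = True.
Case x4 = False:
The clause (¬x1) is unit, so x1 = False.
This assignment satisfies each clause.
A satisfying assignment: x1=False,  x2=True,  x3=True,  x4=False,  x5=True,  x6=True.

Yes, satisfiable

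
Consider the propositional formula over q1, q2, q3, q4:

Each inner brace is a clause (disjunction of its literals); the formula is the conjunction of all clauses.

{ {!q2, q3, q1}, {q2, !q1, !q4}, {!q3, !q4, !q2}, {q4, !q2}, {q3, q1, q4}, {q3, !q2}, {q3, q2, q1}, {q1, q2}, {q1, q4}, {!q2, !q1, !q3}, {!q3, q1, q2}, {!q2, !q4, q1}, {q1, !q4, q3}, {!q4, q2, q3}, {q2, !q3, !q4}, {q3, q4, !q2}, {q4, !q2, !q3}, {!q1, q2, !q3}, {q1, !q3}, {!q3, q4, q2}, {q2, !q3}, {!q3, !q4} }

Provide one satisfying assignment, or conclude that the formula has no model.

q1: true,  q2: false,  q3: false,  q4: false

Try q4 = false.
From the singleton clause (!q2), q2 = false.
From the singleton clause (q1), q1 = true.
From the singleton clause (!q3), q3 = false.
Every clause now holds.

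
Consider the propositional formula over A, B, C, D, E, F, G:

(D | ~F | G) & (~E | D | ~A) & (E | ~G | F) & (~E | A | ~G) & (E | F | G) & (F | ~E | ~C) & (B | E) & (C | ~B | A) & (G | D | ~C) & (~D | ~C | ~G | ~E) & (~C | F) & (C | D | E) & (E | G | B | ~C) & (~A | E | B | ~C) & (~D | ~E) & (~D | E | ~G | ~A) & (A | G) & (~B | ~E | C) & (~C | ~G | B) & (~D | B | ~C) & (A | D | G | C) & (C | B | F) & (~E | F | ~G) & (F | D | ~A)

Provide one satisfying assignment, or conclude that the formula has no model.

Try B = 1.
Try C = 0.
Unit clause (A) forces A = 1.
Unit clause (~E) forces E = 0.
Unit clause (D) forces D = 1.
Unit clause (~G) forces G = 0.
Unit clause (F) forces F = 1.
All clauses are satisfied.

A=1; B=1; C=0; D=1; E=0; F=1; G=0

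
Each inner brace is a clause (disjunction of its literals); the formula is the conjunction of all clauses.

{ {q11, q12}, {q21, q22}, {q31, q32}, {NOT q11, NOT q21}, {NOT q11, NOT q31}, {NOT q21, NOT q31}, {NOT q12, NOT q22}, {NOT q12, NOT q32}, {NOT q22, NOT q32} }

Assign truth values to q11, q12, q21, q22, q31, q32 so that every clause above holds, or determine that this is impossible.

UNSATISFIABLE

Suppose q11 = true.
From the singleton clause (NOT q21), q21 = false.
From the singleton clause (q22), q22 = true.
From the singleton clause (NOT q31), q31 = false.
From the singleton clause (q32), q32 = true.
But (NOT q32) is also a unit clause — contradiction.
Undo q11 and try q11 = false.
From the singleton clause (q12), q12 = true.
From the singleton clause (NOT q22), q22 = false.
From the singleton clause (q21), q21 = true.
From the singleton clause (NOT q31), q31 = false.
From the singleton clause (q32), q32 = true.
But (NOT q32) is also a unit clause — contradiction.
Either choice for q11 ends in contradiction.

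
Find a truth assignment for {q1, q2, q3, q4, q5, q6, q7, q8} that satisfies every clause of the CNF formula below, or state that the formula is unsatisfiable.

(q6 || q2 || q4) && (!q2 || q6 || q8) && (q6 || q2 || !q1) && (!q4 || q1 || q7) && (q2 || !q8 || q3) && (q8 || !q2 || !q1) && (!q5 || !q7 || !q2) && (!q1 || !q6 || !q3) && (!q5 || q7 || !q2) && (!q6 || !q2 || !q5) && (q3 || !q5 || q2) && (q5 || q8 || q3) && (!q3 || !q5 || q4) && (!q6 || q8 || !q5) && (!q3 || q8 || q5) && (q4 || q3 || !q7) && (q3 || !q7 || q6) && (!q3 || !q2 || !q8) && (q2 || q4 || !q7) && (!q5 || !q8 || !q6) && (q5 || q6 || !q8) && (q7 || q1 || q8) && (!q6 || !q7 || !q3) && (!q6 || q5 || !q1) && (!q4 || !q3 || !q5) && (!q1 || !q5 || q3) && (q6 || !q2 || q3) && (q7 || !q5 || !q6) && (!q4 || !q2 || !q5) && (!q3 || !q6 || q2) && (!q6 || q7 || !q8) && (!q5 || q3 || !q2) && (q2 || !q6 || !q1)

Suppose q6 = true.
Suppose q1 = false.
Suppose q4 = true.
From the singleton clause (q7), q7 = true.
From the singleton clause (!q3), q3 = false.
Suppose q2 = true.
From the singleton clause (!q5), q5 = false.
From the singleton clause (q8), q8 = true.
Every clause now holds.

q1 ↦ false, q2 ↦ true, q3 ↦ false, q4 ↦ true, q5 ↦ false, q6 ↦ true, q7 ↦ true, q8 ↦ true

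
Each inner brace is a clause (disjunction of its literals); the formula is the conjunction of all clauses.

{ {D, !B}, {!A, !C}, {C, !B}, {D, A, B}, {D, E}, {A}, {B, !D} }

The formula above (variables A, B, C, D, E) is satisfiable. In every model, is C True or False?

Suppose C = true.
From the singleton clause (!A), A = false.
That conflicts with the unit clause (A).
So every satisfying assignment has C = False.

False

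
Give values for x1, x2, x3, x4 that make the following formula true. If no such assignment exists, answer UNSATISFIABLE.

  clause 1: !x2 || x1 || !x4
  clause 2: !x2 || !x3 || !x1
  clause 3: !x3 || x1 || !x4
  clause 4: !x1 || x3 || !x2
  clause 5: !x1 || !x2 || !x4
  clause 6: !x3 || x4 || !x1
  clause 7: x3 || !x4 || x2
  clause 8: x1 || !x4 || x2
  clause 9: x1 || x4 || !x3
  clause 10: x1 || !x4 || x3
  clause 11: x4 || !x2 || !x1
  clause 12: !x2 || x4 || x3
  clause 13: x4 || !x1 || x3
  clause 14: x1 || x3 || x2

Try x2 = false.
Try x3 = true.
Try x1 = true.
(x4) alone gives x4 = true.
Every clause now holds.

x1: true, x2: false, x3: true, x4: true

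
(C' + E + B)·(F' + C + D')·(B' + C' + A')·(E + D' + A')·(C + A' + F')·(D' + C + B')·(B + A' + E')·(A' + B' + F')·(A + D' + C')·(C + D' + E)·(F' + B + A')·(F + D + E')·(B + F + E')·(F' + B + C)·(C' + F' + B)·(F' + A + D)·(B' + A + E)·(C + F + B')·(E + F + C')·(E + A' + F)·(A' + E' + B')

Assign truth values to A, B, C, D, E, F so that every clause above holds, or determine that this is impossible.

Try C = 0.
Try F = 0.
(B') alone gives B = 0.
(E') alone gives E = 0.
(D') alone gives D = 0.
(A') alone gives A = 0.
This assignment satisfies each clause.

A=0; B=0; C=0; D=0; E=0; F=0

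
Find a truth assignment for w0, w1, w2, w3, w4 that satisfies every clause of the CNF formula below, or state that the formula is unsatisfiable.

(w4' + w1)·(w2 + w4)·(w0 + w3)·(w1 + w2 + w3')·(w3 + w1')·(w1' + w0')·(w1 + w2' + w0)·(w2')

Unit clause (w2') forces w2 = 0.
Unit clause (w4) forces w4 = 1.
Unit clause (w1) forces w1 = 1.
Unit clause (w3) forces w3 = 1.
Unit clause (w0') forces w0 = 0.
Every clause now holds.

w0=0; w1=1; w2=0; w3=1; w4=1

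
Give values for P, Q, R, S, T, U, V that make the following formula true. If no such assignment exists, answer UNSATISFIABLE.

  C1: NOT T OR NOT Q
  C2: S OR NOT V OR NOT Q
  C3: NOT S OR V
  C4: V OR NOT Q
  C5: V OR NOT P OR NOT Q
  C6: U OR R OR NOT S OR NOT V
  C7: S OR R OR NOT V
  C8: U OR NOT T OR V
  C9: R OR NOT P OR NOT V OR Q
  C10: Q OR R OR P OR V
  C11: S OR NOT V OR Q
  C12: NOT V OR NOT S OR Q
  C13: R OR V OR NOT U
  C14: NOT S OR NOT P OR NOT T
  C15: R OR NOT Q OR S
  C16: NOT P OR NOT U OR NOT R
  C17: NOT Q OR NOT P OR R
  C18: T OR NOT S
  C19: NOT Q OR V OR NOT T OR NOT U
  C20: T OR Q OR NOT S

Case T = false:
(NOT S) alone gives S = false.
Case V = false:
(NOT Q) alone gives Q = false.
Case R = true:
Case P = false:
Every clause is now satisfied; U is unconstrained.

P=false,  Q=false,  R=true,  S=false,  T=false,  U=true,  V=false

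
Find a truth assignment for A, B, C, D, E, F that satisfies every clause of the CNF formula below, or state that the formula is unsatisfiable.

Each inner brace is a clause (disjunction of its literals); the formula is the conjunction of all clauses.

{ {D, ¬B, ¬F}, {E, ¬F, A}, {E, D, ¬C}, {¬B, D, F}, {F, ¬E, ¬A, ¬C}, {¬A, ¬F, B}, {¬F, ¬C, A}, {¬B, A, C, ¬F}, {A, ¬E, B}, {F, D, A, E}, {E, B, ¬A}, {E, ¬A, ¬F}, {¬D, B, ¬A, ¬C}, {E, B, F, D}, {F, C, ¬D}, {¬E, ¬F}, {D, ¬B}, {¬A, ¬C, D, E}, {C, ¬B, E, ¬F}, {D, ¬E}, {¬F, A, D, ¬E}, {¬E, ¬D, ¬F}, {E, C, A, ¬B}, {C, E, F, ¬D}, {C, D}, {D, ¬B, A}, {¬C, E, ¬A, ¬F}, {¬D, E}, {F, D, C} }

A=False,  B=True,  C=True,  D=True,  E=True,  F=False

Suppose E = True.
The clause (¬F) is unit, so F = False.
The clause (D) is unit, so D = True.
The clause (C) is unit, so C = True.
The clause (¬A) is unit, so A = False.
The clause (B) is unit, so B = True.
All clauses are satisfied.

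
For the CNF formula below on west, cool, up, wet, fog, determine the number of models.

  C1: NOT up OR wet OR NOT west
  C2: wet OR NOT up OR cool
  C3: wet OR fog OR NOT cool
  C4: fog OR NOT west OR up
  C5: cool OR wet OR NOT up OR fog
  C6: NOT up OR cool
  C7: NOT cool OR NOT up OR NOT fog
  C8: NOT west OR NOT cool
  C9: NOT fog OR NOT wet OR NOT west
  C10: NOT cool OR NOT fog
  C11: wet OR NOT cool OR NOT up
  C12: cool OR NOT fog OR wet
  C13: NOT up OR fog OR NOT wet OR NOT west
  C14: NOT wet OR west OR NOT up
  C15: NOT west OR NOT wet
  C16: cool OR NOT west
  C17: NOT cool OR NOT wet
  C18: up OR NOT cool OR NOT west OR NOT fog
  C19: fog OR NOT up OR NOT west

3

There are 2^5 = 32 truth assignments over (west, cool, up, wet, fog).
Split on fog. With fog = true, the clauses containing fog are satisfied and NOT fog drops from the rest; 1 of the 2^4 = 16 assignments to the other variables satisfy what remains.
With fog = false, by the same count on the reduced clause set, 2 assignments work.
(One model: west=F, cool=F, up=F, wet=F, fog=F.)
Total: 1 + 2 = 3.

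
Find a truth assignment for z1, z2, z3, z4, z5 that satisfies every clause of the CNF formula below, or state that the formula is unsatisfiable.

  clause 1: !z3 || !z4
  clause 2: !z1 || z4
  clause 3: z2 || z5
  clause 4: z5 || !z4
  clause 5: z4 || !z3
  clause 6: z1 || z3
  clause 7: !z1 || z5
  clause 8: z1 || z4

z1: true; z2: false; z3: false; z4: true; z5: true

Case z3 = false:
(z1) alone gives z1 = true.
(z4) alone gives z4 = true.
(z5) alone gives z5 = true.
No clause remains; z2 is free.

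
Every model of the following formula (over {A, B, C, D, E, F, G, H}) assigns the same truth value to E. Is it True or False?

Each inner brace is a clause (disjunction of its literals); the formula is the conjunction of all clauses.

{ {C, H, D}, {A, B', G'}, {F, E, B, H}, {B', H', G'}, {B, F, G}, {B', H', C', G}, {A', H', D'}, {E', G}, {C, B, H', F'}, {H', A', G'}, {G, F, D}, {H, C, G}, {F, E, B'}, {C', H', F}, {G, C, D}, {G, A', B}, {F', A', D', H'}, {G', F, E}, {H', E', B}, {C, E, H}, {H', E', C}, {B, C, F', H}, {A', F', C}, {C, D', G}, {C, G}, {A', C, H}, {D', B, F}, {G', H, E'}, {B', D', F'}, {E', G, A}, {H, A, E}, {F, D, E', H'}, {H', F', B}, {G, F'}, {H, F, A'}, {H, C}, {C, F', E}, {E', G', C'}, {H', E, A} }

Suppose E = 1.
Unit clause (G) forces G = 1.
Unit clause (H) forces H = 1.
Unit clause (B') forces B = 0.
That conflicts with the unit clause (B).
So every satisfying assignment has E = False.

False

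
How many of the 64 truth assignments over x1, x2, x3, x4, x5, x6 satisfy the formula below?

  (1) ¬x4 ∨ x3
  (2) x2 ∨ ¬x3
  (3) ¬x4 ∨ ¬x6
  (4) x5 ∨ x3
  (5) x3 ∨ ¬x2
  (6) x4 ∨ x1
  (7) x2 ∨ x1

There are 2^6 = 64 truth assignments over (x1, x2, x3, x4, x5, x6).
Split on x2. With x2 = True, the clauses containing x2 are satisfied and ¬x2 drops from the rest; 8 of the 2^5 = 32 assignments to the other variables satisfy what remains.
With x2 = False, by the same count on the reduced clause set, 2 assignments work.
Total: 8 + 2 = 10.

10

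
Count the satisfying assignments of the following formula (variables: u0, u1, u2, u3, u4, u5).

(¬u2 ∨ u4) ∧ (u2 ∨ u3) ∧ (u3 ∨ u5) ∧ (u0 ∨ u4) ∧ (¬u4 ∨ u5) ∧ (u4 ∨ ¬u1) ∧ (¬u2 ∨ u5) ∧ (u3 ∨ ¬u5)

10

There are 2^6 = 64 truth assignments over (u0, u1, u2, u3, u4, u5).
Split on u4. With u4 = True, the clauses containing u4 are satisfied and ¬u4 drops from the rest; 8 of the 2^5 = 32 assignments to the other variables satisfy what remains.
With u4 = False, by the same count on the reduced clause set, 2 assignments work.
Total: 8 + 2 = 10.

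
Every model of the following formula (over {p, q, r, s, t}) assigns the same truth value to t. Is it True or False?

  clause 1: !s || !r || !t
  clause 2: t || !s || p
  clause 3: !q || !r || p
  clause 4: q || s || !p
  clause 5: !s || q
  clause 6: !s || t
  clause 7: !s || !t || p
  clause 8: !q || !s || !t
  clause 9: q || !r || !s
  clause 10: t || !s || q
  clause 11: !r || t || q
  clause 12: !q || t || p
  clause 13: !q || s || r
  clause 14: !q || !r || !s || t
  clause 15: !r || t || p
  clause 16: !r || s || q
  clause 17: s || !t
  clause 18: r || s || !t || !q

False

Suppose t = true.
Unit clause (s) forces s = true.
Unit clause (!r) forces r = false.
Unit clause (q) forces q = true.
But (!q) is also a unit clause — contradiction.
So every satisfying assignment has t = False.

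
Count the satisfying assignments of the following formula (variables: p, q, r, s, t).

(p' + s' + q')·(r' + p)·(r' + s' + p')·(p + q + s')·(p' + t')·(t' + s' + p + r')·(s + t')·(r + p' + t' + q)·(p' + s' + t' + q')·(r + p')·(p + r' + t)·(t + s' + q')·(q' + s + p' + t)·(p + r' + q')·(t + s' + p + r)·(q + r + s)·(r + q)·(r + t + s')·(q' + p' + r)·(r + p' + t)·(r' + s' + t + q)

3

There are 2^5 = 32 truth assignments over (p, q, r, s, t).
Split on t. With t = 1, the clauses containing t are satisfied and t' drops from the rest; 1 of the 2^4 = 16 assignments to the other variables satisfy what remains.
With t = 0, by the same count on the reduced clause set, 2 assignments work.
Total: 1 + 2 = 3.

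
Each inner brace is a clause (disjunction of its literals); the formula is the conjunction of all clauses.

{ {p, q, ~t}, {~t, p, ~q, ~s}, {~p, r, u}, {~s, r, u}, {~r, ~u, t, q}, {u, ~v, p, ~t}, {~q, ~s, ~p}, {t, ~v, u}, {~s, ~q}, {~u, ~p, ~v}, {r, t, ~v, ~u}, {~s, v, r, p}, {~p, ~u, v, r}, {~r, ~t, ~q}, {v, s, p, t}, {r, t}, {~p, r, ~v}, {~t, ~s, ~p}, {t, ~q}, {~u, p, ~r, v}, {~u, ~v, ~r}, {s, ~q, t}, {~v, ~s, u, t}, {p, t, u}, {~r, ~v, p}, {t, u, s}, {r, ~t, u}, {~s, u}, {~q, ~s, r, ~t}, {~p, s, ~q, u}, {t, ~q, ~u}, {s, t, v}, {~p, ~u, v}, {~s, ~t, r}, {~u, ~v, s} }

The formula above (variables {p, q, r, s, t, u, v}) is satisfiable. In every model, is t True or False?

Suppose t = 0.
(r) alone gives r = 1.
(~q) alone gives q = 0.
(~u) alone gives u = 0.
(~v) alone gives v = 0.
(p) alone gives p = 1.
(s) alone gives s = 1.
But (~s) is also a unit clause — contradiction.
So every satisfying assignment has t = True.

True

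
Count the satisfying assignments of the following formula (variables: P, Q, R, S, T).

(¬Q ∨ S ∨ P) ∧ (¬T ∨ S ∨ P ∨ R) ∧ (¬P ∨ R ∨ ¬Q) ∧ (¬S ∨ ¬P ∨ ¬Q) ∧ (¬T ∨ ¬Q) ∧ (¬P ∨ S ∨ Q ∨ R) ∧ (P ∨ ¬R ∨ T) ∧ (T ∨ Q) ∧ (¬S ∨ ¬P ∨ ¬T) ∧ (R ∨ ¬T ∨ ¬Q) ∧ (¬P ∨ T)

There are 2^5 = 32 truth assignments over (P, Q, R, S, T).
Split on S. With S = True, the clauses containing S are satisfied and ¬S drops from the rest; 3 of the 2^4 = 16 assignments to the other variables satisfy what remains.
With S = False, by the same count on the reduced clause set, 2 assignments work.
Total: 3 + 2 = 5.

5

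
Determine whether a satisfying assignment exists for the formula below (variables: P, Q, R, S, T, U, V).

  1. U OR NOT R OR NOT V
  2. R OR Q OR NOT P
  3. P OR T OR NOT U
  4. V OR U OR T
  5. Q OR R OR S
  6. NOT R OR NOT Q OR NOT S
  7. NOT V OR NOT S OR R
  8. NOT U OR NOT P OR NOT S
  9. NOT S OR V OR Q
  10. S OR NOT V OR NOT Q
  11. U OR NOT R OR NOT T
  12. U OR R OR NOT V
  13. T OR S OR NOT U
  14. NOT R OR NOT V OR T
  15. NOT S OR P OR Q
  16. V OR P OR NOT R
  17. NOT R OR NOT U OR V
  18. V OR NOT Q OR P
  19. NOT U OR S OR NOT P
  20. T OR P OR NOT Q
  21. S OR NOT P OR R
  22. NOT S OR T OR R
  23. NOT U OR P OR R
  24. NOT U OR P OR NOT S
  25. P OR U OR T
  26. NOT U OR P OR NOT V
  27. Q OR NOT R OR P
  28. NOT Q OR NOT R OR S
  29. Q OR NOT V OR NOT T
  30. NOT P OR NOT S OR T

Case U = false:
Case R = false:
Unit clause (NOT V) forces V = false.
Unit clause (T) forces T = true.
Case Q = true:
Unit clause (P) forces P = true.
Unit clause (S) forces S = true.
Every clause now holds.
A satisfying assignment: P ↦ true; Q ↦ true; R ↦ false; S ↦ true; T ↦ true; U ↦ false; V ↦ false.

Satisfiable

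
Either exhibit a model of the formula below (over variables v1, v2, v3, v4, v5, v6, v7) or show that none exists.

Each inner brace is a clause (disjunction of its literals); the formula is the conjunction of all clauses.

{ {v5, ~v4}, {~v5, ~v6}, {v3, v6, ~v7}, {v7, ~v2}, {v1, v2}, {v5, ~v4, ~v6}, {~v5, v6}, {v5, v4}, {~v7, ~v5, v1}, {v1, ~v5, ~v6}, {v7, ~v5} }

UNSATISFIABLE

Branch on v5: set v5 = 1.
From the singleton clause (~v6), v6 = 0.
But (v6) is also a unit clause — contradiction.
That branch fails; take v5 = 0 instead.
From the singleton clause (~v4), v4 = 0.
But (v4) is also a unit clause — contradiction.
Either choice for v5 ends in contradiction.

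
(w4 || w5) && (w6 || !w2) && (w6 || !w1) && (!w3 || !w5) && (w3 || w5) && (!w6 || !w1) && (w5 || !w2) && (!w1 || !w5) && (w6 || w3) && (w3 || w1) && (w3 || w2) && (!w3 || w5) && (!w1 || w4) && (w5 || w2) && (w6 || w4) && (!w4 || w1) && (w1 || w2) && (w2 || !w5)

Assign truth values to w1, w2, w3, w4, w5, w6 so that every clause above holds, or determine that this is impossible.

Case w4 = true:
(w1) alone gives w1 = true.
(w6) alone gives w6 = true.
But (!w6) is also a unit clause — contradiction.
Undo w4 and try w4 = false.
(w5) alone gives w5 = true.
(!w3) alone gives w3 = false.
(!w1) alone gives w1 = false.
But (w1) is also a unit clause — contradiction.
Neither w4 = true nor w4 = false works.

UNSATISFIABLE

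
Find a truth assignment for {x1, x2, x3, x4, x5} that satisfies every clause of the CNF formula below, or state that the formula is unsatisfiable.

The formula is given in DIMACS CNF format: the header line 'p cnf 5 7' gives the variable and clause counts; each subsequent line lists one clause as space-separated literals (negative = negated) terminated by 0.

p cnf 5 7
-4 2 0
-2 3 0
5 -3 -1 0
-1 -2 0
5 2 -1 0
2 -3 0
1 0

From the singleton clause (x1), x1 = True.
From the singleton clause (¬x2), x2 = False.
From the singleton clause (¬x4), x4 = False.
From the singleton clause (x5), x5 = True.
From the singleton clause (¬x3), x3 = False.
Every clause now holds.

x1=True,  x2=False,  x3=False,  x4=False,  x5=True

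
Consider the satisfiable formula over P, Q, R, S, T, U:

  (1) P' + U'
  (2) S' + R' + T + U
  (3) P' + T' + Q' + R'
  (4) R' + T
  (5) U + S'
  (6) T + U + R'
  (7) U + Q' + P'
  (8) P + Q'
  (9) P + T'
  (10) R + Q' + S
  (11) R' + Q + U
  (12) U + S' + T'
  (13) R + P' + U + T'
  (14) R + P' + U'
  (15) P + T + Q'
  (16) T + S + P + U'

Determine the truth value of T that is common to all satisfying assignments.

Suppose T = 1.
The clause (P) is unit, so P = 1.
The clause (U') is unit, so U = 0.
The clause (S') is unit, so S = 0.
The clause (Q') is unit, so Q = 0.
The clause (R') is unit, so R = 0.
Now (R) is unsatisfied and unit — conflict.
So every satisfying assignment has T = False.

False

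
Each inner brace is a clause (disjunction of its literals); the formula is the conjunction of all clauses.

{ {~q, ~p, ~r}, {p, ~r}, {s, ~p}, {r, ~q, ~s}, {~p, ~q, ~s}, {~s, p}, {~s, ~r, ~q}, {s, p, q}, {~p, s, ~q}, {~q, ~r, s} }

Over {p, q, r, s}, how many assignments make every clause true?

There are 2^4 = 16 truth assignments over (p, q, r, s).
Split on r. With r = 1, the clauses containing r are satisfied and ~r drops from the rest; 1 of the 2^3 = 8 assignments to the other variables satisfy what remains.
With r = 0, by the same count on the reduced clause set, 2 assignments work.
(One model: p=F, q=T, r=F, s=F.)
Total: 1 + 2 = 3.

3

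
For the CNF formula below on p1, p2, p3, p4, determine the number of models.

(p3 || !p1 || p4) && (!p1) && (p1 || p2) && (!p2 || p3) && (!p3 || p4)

1

There are 2^4 = 16 truth assignments over (p1, p2, p3, p4).
Check each against the 5 clauses (columns in the order p1, p2, p3, p4):
  F F F F  ✗ fails (p1 || p2)
  F F F T  ✗ fails (p1 || p2)
  F F T F  ✗ fails (p1 || p2)
  F F T T  ✗ fails (p1 || p2)
  F T F F  ✗ fails (!p2 || p3)
  F T F T  ✗ fails (!p2 || p3)
  F T T F  ✗ fails (!p3 || p4)
  F T T T  ✓ satisfies all
  T F F F  ✗ fails (p3 || !p1 || p4)
  T F F T  ✗ fails (!p1)
  T F T F  ✗ fails (!p1)
  T F T T  ✗ fails (!p1)
  T T F F  ✗ fails (p3 || !p1 || p4)
  T T F T  ✗ fails (!p1)
  T T T F  ✗ fails (!p1)
  T T T T  ✗ fails (!p1)
1 of the 16 rows is a model.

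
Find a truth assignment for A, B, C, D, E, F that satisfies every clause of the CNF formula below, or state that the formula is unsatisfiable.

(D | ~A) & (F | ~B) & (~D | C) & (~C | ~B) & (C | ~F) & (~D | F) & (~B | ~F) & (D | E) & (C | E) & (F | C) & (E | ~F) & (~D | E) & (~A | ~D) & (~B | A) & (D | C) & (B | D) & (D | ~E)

A=0,  B=0,  C=1,  D=1,  E=1,  F=1

Suppose D = 1.
(C) alone gives C = 1.
(~B) alone gives B = 0.
(F) alone gives F = 1.
(E) alone gives E = 1.
(~A) alone gives A = 0.
This assignment satisfies each clause.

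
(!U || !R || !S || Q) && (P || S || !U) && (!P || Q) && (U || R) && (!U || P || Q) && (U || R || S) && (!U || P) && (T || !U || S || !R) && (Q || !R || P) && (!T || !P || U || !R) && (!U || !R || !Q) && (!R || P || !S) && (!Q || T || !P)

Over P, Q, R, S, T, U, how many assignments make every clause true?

There are 2^6 = 64 truth assignments over (P, Q, R, S, T, U).
Split on R. With R = true, the clauses containing R are satisfied and !R drops from the rest; 2 of the 2^5 = 32 assignments to the other variables satisfy what remains.
With R = false, by the same count on the reduced clause set, 2 assignments work.
(One model: P=F, Q=T, R=T, S=F, T=F, U=F.)
Total: 2 + 2 = 4.

4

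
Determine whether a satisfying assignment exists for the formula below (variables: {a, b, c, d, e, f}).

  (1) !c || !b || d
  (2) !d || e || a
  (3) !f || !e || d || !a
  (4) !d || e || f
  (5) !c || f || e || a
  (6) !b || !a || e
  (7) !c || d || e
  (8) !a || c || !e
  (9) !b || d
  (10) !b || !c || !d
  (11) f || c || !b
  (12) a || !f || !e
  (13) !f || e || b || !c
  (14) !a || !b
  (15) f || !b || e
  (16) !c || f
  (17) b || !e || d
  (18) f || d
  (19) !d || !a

Suppose b = false.
Suppose c = false.
Suppose a = false.
Suppose d = false.
Unit clause (!e) forces e = false.
Unit clause (f) forces f = true.
Every clause now holds.
A satisfying assignment: a ↦ false; b ↦ false; c ↦ false; d ↦ false; e ↦ false; f ↦ true.

Satisfiable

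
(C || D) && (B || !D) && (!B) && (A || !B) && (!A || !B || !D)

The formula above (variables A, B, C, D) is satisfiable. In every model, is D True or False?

False

Suppose D = true.
Unit clause (B) forces B = true.
Now (!B) is unsatisfied and unit — conflict.
So every satisfying assignment has D = False.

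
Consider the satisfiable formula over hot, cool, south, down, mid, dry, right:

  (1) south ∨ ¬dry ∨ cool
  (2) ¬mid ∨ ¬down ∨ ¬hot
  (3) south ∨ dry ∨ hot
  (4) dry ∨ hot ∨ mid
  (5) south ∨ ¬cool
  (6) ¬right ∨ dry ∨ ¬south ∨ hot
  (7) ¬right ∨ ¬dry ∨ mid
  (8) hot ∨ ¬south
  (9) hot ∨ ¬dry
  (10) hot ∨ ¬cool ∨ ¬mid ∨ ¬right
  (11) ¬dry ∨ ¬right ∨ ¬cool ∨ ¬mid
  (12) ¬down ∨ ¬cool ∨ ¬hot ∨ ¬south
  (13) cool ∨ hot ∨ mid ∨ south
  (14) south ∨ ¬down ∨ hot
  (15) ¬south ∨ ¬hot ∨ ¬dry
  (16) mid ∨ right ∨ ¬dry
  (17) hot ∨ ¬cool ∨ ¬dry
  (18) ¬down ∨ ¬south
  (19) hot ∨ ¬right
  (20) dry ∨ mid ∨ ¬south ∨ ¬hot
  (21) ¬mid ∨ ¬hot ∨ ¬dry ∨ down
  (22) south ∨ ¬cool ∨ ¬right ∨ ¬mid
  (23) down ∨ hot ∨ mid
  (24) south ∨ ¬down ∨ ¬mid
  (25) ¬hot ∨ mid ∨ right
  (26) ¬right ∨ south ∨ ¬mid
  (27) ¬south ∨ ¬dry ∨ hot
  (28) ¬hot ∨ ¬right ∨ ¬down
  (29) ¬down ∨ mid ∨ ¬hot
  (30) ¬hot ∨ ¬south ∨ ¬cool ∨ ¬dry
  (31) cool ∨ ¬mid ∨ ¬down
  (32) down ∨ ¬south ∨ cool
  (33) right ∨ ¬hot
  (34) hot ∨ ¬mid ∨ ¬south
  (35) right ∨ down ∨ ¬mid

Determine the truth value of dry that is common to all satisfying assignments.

Suppose dry = True.
(hot) alone gives hot = True.
(¬south) alone gives south = False.
(cool) alone gives cool = True.
But (¬cool) is also a unit clause — contradiction.
So every satisfying assignment has dry = False.

False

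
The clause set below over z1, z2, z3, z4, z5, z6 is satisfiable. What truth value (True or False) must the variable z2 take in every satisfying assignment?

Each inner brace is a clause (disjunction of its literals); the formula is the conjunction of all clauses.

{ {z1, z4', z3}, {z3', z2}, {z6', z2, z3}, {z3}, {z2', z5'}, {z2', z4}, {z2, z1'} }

Suppose z2 = 0.
Unit clause (z3') forces z3 = 0.
That conflicts with the unit clause (z3).
So every satisfying assignment has z2 = True.

True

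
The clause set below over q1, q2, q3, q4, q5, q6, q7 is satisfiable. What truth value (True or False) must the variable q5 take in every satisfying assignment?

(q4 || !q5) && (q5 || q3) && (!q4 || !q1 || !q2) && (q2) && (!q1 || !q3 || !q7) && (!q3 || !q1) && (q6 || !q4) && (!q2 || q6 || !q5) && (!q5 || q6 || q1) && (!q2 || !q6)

Suppose q5 = true.
Unit clause (q4) forces q4 = true.
Unit clause (q2) forces q2 = true.
Unit clause (!q1) forces q1 = false.
Unit clause (q6) forces q6 = true.
That conflicts with the unit clause (!q6).
So every satisfying assignment has q5 = False.

False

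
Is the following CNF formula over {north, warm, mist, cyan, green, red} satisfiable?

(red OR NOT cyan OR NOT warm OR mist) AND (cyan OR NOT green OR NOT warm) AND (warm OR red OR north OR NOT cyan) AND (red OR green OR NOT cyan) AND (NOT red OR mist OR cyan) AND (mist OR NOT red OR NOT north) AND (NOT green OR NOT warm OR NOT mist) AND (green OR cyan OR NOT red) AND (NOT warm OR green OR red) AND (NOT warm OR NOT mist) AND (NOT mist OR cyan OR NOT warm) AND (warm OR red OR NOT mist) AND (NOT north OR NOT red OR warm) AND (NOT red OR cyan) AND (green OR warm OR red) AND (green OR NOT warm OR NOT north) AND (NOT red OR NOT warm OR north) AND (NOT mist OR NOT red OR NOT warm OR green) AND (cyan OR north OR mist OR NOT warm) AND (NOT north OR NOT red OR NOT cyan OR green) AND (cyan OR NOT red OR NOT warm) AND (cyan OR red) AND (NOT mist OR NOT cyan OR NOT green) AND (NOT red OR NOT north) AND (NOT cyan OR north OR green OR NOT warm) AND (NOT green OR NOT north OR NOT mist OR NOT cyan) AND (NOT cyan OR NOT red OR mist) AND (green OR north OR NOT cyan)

Satisfiable

Suppose warm = false.
Suppose red = false.
Unit clause (NOT mist) forces mist = false.
Unit clause (green) forces green = true.
Unit clause (cyan) forces cyan = true.
Unit clause (north) forces north = true.
This assignment satisfies each clause.
A satisfying assignment: north=true,  warm=false,  mist=false,  cyan=true,  green=true,  red=false.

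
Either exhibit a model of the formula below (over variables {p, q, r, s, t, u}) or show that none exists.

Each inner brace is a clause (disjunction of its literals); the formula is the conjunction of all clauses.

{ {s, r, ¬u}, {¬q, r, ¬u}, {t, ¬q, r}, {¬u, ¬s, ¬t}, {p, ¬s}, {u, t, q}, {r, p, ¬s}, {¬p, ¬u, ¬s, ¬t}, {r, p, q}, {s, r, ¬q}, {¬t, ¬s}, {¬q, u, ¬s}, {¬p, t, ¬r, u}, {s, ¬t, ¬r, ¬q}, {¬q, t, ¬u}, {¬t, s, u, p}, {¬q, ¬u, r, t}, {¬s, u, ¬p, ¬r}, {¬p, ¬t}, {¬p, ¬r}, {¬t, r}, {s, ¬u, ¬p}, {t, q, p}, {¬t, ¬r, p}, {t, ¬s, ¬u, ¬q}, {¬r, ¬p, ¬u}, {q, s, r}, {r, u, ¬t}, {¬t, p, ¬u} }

p ↦ False, q ↦ True, r ↦ True, s ↦ False, t ↦ False, u ↦ False

Suppose p = False.
The clause (¬s) is unit, so s = False.
Suppose r = True.
The clause (¬t) is unit, so t = False.
The clause (q) is unit, so q = True.
The clause (¬u) is unit, so u = False.
All clauses are satisfied.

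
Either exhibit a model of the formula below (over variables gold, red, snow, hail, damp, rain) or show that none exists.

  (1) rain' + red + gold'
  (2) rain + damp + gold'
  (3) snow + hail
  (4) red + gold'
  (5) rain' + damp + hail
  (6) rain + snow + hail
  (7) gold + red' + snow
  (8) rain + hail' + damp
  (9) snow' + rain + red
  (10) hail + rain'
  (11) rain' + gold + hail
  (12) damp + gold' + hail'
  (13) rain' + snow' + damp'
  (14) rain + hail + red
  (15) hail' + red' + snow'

gold ↦ 0; red ↦ 1; snow ↦ 1; hail ↦ 0; damp ↦ 1; rain ↦ 0

Branch on snow: set snow = 1.
Branch on red: set red = 1.
The clause (hail') is unit, so hail = 0.
The clause (rain') is unit, so rain = 0.
Branch on damp: set damp = 1.
Every clause is now satisfied; gold is unconstrained.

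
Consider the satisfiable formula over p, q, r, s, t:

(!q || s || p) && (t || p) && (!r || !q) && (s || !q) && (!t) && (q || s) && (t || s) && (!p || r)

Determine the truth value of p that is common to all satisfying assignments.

True

Suppose p = false.
(t) alone gives t = true.
But (!t) is also a unit clause — contradiction.
So every satisfying assignment has p = True.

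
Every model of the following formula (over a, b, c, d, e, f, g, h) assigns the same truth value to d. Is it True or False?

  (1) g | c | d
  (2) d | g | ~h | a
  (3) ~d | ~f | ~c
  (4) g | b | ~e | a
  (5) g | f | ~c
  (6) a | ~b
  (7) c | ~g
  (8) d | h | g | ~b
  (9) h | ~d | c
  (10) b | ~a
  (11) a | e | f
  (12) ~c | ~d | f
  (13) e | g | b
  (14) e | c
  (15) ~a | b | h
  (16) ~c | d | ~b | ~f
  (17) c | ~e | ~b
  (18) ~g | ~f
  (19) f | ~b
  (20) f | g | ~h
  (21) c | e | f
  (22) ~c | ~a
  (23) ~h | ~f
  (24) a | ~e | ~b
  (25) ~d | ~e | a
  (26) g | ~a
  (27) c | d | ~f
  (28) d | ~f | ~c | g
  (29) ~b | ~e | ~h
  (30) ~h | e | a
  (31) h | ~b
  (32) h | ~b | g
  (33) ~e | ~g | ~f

Suppose d = 1.
Suppose f = 0.
Unit clause (~c) forces c = 0.
Unit clause (~g) forces g = 0.
Unit clause (h) forces h = 1.
Now (~h) is unsatisfied and unit — conflict.
So f must be the other value — set f = 1.
Unit clause (~c) forces c = 0.
Unit clause (~g) forces g = 0.
Unit clause (h) forces h = 1.
Now (~h) is unsatisfied and unit — conflict.
Neither f = 1 nor f = 0 works.
So every satisfying assignment has d = False.

False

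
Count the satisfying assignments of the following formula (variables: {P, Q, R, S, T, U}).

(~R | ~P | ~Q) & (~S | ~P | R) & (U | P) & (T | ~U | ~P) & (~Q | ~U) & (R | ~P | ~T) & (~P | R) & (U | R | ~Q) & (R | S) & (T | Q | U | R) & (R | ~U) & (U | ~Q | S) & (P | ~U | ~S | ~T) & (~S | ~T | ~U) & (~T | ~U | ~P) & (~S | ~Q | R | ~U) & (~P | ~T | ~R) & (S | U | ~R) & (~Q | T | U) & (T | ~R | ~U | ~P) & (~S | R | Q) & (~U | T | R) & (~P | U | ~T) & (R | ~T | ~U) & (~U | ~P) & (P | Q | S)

There are 2^6 = 64 truth assignments over (P, Q, R, S, T, U).
Split on S. With S = 1, the clauses containing S are satisfied and ~S drops from the rest; 2 of the 2^5 = 32 assignments to the other variables satisfy what remains.
With S = 0, by the same count on the reduced clause set, 0 assignments work.
(One model: P=F, Q=F, R=T, S=T, T=F, U=T.)
Total: 2 + 0 = 2.

2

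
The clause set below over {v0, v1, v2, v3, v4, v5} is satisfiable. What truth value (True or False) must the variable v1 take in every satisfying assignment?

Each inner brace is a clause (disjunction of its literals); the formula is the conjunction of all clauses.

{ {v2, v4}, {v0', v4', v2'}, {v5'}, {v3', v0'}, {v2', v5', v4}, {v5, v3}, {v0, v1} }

True

Suppose v1 = 0.
From the singleton clause (v5'), v5 = 0.
From the singleton clause (v3), v3 = 1.
From the singleton clause (v0'), v0 = 0.
But (v0) is also a unit clause — contradiction.
So every satisfying assignment has v1 = True.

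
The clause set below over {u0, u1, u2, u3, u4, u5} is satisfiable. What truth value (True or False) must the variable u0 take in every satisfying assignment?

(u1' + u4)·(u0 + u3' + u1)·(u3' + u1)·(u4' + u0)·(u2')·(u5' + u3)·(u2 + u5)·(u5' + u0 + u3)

True

Suppose u0 = 0.
The clause (u4') is unit, so u4 = 0.
The clause (u1') is unit, so u1 = 0.
The clause (u3') is unit, so u3 = 0.
The clause (u2') is unit, so u2 = 0.
The clause (u5') is unit, so u5 = 0.
But (u5) is also a unit clause — contradiction.
So every satisfying assignment has u0 = True.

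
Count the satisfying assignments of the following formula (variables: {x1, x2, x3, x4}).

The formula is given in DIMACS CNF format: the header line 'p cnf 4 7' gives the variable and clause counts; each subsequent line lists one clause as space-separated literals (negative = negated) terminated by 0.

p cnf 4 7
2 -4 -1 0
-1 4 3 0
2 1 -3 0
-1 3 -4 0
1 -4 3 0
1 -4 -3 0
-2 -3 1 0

5

There are 2^4 = 16 truth assignments over (x1, x2, x3, x4).
Check each against the 7 clauses (columns in the order x1, x2, x3, x4):
  F F F F  ✓ satisfies all
  F F F T  ✗ fails (x1 ∨ ¬x4 ∨ x3)
  F F T F  ✗ fails (x2 ∨ x1 ∨ ¬x3)
  F F T T  ✗ fails (x2 ∨ x1 ∨ ¬x3)
  F T F F  ✓ satisfies all
  F T F T  ✗ fails (x1 ∨ ¬x4 ∨ x3)
  F T T F  ✗ fails (¬x2 ∨ ¬x3 ∨ x1)
  F T T T  ✗ fails (x1 ∨ ¬x4 ∨ ¬x3)
  T F F F  ✗ fails (¬x1 ∨ x4 ∨ x3)
  T F F T  ✗ fails (x2 ∨ ¬x4 ∨ ¬x1)
  T F T F  ✓ satisfies all
  T F T T  ✗ fails (x2 ∨ ¬x4 ∨ ¬x1)
  T T F F  ✗ fails (¬x1 ∨ x4 ∨ x3)
  T T F T  ✗ fails (¬x1 ∨ x3 ∨ ¬x4)
  T T T F  ✓ satisfies all
  T T T T  ✓ satisfies all
5 of the 16 rows are models.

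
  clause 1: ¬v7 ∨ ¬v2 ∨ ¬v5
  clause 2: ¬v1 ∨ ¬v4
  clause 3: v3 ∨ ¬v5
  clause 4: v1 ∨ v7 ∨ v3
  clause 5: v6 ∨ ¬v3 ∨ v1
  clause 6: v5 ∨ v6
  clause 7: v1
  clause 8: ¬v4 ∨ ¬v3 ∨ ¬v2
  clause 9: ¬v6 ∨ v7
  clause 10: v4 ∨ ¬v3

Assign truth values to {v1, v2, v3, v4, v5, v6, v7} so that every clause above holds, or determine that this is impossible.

v1 ↦ True; v2 ↦ False; v3 ↦ False; v4 ↦ False; v5 ↦ False; v6 ↦ True; v7 ↦ True

Unit clause (v1) forces v1 = True.
Unit clause (¬v4) forces v4 = False.
Unit clause (¬v3) forces v3 = False.
Unit clause (¬v5) forces v5 = False.
Unit clause (v6) forces v6 = True.
Unit clause (v7) forces v7 = True.
No clause remains; v2 is free.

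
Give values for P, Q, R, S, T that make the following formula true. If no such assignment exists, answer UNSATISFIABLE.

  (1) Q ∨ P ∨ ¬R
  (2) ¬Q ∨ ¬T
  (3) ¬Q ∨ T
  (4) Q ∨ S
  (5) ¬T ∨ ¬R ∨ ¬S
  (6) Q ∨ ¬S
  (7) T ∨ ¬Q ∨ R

UNSATISFIABLE

Case Q = False:
(S) alone gives S = True.
But (¬S) is also a unit clause — contradiction.
That branch fails; take Q = True instead.
(¬T) alone gives T = False.
But (T) is also a unit clause — contradiction.
Both values of Q lead to a conflict.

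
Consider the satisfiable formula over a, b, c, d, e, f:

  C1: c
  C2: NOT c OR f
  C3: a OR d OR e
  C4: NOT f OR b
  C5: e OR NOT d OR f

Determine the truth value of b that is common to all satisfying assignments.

Suppose b = false.
Unit clause (c) forces c = true.
Unit clause (f) forces f = true.
But (NOT f) is also a unit clause — contradiction.
So every satisfying assignment has b = True.

True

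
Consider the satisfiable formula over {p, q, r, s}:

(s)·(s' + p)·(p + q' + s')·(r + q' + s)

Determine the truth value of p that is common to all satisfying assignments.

True

Suppose p = 0.
Unit clause (s) forces s = 1.
But (s') is also a unit clause — contradiction.
So every satisfying assignment has p = True.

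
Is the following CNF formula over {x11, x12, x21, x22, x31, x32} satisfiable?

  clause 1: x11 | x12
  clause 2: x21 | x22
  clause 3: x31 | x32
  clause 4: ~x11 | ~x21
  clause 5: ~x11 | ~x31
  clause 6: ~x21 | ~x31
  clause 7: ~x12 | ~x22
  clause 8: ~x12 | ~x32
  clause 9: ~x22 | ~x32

No, unsatisfiable

Case x11 = 1:
(~x21) alone gives x21 = 0.
(x22) alone gives x22 = 1.
(~x31) alone gives x31 = 0.
(x32) alone gives x32 = 1.
Now (~x32) is unsatisfied and unit — conflict.
Backtrack on x11: now try x11 = 0.
(x12) alone gives x12 = 1.
(~x22) alone gives x22 = 0.
(x21) alone gives x21 = 1.
(~x31) alone gives x31 = 0.
(x32) alone gives x32 = 1.
Now (~x32) is unsatisfied and unit — conflict.
Neither x11 = 1 nor x11 = 0 works.
No assignment satisfies every clause.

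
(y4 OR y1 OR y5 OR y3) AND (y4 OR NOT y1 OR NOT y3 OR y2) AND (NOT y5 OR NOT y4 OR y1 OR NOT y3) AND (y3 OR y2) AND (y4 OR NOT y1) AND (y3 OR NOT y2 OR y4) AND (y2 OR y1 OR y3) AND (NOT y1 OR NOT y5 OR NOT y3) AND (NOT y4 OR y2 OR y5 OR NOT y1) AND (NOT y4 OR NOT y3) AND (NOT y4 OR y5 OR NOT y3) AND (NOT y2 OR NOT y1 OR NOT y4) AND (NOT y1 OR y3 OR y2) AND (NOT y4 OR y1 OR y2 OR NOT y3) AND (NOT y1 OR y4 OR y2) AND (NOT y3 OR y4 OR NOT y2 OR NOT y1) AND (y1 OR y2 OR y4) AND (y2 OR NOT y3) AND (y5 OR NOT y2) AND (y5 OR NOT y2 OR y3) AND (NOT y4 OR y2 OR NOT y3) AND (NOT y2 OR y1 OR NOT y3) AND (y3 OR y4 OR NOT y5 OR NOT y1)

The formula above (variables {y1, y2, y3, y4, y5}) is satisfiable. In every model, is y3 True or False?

Suppose y3 = true.
Unit clause (NOT y4) forces y4 = false.
Unit clause (NOT y1) forces y1 = false.
Unit clause (y2) forces y2 = true.
Now (NOT y2) is unsatisfied and unit — conflict.
So every satisfying assignment has y3 = False.

False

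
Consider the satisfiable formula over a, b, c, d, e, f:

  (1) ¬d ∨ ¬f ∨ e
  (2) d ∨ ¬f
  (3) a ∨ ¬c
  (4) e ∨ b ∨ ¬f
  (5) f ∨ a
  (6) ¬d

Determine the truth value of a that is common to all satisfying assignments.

Suppose a = False.
The clause (¬c) is unit, so c = False.
The clause (f) is unit, so f = True.
The clause (d) is unit, so d = True.
But (¬d) is also a unit clause — contradiction.
So every satisfying assignment has a = True.

True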